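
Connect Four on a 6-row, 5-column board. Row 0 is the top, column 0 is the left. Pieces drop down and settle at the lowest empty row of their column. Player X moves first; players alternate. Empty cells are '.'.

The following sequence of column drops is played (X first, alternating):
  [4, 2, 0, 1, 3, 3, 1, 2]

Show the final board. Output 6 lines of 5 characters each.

Answer: .....
.....
.....
.....
.XOO.
XOOXX

Derivation:
Move 1: X drops in col 4, lands at row 5
Move 2: O drops in col 2, lands at row 5
Move 3: X drops in col 0, lands at row 5
Move 4: O drops in col 1, lands at row 5
Move 5: X drops in col 3, lands at row 5
Move 6: O drops in col 3, lands at row 4
Move 7: X drops in col 1, lands at row 4
Move 8: O drops in col 2, lands at row 4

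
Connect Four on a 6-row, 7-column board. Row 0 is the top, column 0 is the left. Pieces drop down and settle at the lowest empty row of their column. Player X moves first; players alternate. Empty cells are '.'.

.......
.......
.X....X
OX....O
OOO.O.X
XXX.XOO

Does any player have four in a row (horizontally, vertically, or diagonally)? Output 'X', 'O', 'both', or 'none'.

none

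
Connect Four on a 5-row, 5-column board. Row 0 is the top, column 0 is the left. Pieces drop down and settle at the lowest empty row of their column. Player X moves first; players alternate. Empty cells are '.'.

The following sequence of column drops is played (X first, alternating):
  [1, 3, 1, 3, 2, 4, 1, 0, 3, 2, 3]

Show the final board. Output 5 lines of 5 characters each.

Answer: .....
...X.
.X.X.
.XOO.
OXXOO

Derivation:
Move 1: X drops in col 1, lands at row 4
Move 2: O drops in col 3, lands at row 4
Move 3: X drops in col 1, lands at row 3
Move 4: O drops in col 3, lands at row 3
Move 5: X drops in col 2, lands at row 4
Move 6: O drops in col 4, lands at row 4
Move 7: X drops in col 1, lands at row 2
Move 8: O drops in col 0, lands at row 4
Move 9: X drops in col 3, lands at row 2
Move 10: O drops in col 2, lands at row 3
Move 11: X drops in col 3, lands at row 1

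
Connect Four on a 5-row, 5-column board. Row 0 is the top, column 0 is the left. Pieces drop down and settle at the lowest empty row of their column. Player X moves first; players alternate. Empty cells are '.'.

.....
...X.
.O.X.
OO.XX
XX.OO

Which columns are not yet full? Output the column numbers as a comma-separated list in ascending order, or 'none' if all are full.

Answer: 0,1,2,3,4

Derivation:
col 0: top cell = '.' → open
col 1: top cell = '.' → open
col 2: top cell = '.' → open
col 3: top cell = '.' → open
col 4: top cell = '.' → open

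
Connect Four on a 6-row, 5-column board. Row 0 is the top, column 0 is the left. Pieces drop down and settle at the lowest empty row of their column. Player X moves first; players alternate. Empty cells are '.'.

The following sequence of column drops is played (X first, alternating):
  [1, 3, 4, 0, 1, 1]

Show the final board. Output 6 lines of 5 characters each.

Answer: .....
.....
.....
.O...
.X...
OX.OX

Derivation:
Move 1: X drops in col 1, lands at row 5
Move 2: O drops in col 3, lands at row 5
Move 3: X drops in col 4, lands at row 5
Move 4: O drops in col 0, lands at row 5
Move 5: X drops in col 1, lands at row 4
Move 6: O drops in col 1, lands at row 3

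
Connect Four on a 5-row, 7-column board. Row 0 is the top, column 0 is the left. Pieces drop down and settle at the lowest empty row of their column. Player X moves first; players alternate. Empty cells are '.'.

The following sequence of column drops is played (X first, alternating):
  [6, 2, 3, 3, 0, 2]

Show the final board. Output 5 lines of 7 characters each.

Move 1: X drops in col 6, lands at row 4
Move 2: O drops in col 2, lands at row 4
Move 3: X drops in col 3, lands at row 4
Move 4: O drops in col 3, lands at row 3
Move 5: X drops in col 0, lands at row 4
Move 6: O drops in col 2, lands at row 3

Answer: .......
.......
.......
..OO...
X.OX..X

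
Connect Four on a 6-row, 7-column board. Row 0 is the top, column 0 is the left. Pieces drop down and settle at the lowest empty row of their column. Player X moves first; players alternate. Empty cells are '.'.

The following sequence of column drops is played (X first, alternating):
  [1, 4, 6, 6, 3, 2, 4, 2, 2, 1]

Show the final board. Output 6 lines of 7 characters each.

Move 1: X drops in col 1, lands at row 5
Move 2: O drops in col 4, lands at row 5
Move 3: X drops in col 6, lands at row 5
Move 4: O drops in col 6, lands at row 4
Move 5: X drops in col 3, lands at row 5
Move 6: O drops in col 2, lands at row 5
Move 7: X drops in col 4, lands at row 4
Move 8: O drops in col 2, lands at row 4
Move 9: X drops in col 2, lands at row 3
Move 10: O drops in col 1, lands at row 4

Answer: .......
.......
.......
..X....
.OO.X.O
.XOXO.X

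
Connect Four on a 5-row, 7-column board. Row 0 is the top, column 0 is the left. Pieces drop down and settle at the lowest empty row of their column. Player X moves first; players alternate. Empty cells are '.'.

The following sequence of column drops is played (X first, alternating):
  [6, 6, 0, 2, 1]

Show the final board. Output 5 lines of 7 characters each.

Answer: .......
.......
.......
......O
XXO...X

Derivation:
Move 1: X drops in col 6, lands at row 4
Move 2: O drops in col 6, lands at row 3
Move 3: X drops in col 0, lands at row 4
Move 4: O drops in col 2, lands at row 4
Move 5: X drops in col 1, lands at row 4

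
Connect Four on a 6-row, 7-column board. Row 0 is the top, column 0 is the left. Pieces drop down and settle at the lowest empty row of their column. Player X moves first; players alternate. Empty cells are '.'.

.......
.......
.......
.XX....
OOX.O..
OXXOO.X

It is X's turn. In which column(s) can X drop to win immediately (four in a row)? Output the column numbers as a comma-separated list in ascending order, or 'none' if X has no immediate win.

Answer: 2

Derivation:
col 0: drop X → no win
col 1: drop X → no win
col 2: drop X → WIN!
col 3: drop X → no win
col 4: drop X → no win
col 5: drop X → no win
col 6: drop X → no win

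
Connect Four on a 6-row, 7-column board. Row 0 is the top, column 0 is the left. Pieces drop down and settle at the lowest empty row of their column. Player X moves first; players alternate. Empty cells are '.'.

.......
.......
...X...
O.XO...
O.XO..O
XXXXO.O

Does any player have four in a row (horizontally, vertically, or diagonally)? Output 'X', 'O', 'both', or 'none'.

X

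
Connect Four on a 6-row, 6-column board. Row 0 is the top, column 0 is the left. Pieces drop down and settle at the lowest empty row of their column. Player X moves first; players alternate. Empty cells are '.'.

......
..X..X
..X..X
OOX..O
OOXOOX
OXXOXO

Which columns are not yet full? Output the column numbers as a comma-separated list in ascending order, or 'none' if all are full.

Answer: 0,1,2,3,4,5

Derivation:
col 0: top cell = '.' → open
col 1: top cell = '.' → open
col 2: top cell = '.' → open
col 3: top cell = '.' → open
col 4: top cell = '.' → open
col 5: top cell = '.' → open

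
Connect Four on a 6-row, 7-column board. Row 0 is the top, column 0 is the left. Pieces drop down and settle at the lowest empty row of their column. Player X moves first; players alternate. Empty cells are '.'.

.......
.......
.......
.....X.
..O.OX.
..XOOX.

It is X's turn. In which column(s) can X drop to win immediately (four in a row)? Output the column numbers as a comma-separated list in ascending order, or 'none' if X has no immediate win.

col 0: drop X → no win
col 1: drop X → no win
col 2: drop X → no win
col 3: drop X → no win
col 4: drop X → no win
col 5: drop X → WIN!
col 6: drop X → no win

Answer: 5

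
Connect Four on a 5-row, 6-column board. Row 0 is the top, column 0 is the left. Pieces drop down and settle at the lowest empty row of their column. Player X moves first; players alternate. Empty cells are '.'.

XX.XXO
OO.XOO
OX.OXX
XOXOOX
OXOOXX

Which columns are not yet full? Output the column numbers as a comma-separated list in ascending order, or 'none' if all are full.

col 0: top cell = 'X' → FULL
col 1: top cell = 'X' → FULL
col 2: top cell = '.' → open
col 3: top cell = 'X' → FULL
col 4: top cell = 'X' → FULL
col 5: top cell = 'O' → FULL

Answer: 2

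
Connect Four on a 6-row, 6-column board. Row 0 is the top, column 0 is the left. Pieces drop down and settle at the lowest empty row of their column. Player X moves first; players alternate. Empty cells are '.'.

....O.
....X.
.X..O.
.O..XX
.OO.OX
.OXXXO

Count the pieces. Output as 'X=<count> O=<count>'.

X=8 O=8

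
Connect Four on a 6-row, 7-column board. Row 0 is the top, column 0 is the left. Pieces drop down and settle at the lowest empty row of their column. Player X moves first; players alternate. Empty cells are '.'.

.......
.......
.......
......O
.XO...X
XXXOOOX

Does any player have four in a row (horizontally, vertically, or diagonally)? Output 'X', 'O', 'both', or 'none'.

none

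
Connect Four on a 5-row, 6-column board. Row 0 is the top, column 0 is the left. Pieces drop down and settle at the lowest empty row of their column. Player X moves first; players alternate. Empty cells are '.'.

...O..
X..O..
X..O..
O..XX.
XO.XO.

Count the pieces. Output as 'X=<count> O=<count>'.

X=6 O=6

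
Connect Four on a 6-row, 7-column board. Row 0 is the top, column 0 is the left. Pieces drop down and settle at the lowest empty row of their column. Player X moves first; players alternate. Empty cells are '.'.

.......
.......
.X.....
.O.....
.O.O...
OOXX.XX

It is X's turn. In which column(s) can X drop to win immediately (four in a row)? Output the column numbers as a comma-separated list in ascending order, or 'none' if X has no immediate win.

col 0: drop X → no win
col 1: drop X → no win
col 2: drop X → no win
col 3: drop X → no win
col 4: drop X → WIN!
col 5: drop X → no win
col 6: drop X → no win

Answer: 4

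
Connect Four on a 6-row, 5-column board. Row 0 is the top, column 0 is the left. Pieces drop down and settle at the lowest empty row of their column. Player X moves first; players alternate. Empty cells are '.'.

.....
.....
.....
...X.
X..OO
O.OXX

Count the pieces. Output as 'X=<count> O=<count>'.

X=4 O=4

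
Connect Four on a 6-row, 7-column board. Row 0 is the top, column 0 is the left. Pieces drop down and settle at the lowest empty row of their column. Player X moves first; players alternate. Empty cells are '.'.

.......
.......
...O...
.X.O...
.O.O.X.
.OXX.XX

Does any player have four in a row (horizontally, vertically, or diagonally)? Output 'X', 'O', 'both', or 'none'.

none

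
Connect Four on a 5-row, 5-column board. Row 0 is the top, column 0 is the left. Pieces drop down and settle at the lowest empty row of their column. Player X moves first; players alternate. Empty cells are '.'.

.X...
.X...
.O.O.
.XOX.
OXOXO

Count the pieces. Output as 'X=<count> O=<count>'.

X=6 O=6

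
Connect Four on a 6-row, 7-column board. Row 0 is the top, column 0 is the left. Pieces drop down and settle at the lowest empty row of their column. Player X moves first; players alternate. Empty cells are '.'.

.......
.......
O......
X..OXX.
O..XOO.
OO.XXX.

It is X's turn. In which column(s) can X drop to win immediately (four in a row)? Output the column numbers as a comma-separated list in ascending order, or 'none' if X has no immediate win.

Answer: 2,6

Derivation:
col 0: drop X → no win
col 1: drop X → no win
col 2: drop X → WIN!
col 3: drop X → no win
col 4: drop X → no win
col 5: drop X → no win
col 6: drop X → WIN!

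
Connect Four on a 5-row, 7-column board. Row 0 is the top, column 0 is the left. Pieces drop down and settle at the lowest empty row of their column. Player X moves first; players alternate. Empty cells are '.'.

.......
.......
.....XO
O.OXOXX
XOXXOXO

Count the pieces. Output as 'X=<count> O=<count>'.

X=8 O=7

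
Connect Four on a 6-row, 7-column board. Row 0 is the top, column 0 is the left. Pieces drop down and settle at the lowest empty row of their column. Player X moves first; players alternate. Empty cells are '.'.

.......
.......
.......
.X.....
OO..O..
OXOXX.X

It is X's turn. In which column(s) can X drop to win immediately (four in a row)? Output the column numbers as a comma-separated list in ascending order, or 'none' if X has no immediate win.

col 0: drop X → no win
col 1: drop X → no win
col 2: drop X → no win
col 3: drop X → no win
col 4: drop X → no win
col 5: drop X → WIN!
col 6: drop X → no win

Answer: 5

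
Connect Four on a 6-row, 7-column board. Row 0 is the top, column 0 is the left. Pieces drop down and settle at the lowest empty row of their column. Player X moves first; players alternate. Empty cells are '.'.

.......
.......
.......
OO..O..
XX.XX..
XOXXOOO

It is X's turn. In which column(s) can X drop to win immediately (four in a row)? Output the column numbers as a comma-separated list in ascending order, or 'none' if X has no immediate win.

col 0: drop X → no win
col 1: drop X → no win
col 2: drop X → WIN!
col 3: drop X → no win
col 4: drop X → no win
col 5: drop X → no win
col 6: drop X → no win

Answer: 2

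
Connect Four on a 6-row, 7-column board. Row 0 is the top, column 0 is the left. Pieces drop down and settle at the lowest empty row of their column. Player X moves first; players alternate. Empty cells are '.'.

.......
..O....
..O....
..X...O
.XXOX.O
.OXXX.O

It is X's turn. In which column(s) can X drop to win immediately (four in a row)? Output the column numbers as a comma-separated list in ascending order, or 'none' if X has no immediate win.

Answer: 5

Derivation:
col 0: drop X → no win
col 1: drop X → no win
col 2: drop X → no win
col 3: drop X → no win
col 4: drop X → no win
col 5: drop X → WIN!
col 6: drop X → no win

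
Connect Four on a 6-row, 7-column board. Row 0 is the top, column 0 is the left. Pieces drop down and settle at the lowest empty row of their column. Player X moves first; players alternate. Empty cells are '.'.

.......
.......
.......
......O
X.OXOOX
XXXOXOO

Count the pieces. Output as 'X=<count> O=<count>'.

X=7 O=7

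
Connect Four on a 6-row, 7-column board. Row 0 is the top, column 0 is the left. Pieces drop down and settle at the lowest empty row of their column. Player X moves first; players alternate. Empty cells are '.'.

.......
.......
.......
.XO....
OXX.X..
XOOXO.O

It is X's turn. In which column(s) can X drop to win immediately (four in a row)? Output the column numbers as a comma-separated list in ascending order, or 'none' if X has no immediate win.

col 0: drop X → no win
col 1: drop X → no win
col 2: drop X → no win
col 3: drop X → WIN!
col 4: drop X → no win
col 5: drop X → no win
col 6: drop X → no win

Answer: 3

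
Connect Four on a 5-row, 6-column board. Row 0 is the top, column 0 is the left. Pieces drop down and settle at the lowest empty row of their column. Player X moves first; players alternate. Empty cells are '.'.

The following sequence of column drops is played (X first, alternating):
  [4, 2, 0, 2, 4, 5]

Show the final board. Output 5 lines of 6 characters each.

Answer: ......
......
......
..O.X.
X.O.XO

Derivation:
Move 1: X drops in col 4, lands at row 4
Move 2: O drops in col 2, lands at row 4
Move 3: X drops in col 0, lands at row 4
Move 4: O drops in col 2, lands at row 3
Move 5: X drops in col 4, lands at row 3
Move 6: O drops in col 5, lands at row 4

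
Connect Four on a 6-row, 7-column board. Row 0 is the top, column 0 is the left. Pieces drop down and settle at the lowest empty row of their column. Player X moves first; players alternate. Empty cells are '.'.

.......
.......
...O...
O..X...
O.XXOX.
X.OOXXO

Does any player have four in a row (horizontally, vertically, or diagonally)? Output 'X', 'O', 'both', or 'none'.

none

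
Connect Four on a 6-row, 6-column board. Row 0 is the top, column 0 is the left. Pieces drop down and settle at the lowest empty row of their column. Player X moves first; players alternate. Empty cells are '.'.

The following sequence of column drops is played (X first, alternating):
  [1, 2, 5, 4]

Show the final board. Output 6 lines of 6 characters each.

Move 1: X drops in col 1, lands at row 5
Move 2: O drops in col 2, lands at row 5
Move 3: X drops in col 5, lands at row 5
Move 4: O drops in col 4, lands at row 5

Answer: ......
......
......
......
......
.XO.OX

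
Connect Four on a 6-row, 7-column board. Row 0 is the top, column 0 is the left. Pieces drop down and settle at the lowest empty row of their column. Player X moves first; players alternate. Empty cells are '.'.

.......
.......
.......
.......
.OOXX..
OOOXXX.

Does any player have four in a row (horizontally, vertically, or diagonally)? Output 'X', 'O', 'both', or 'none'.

none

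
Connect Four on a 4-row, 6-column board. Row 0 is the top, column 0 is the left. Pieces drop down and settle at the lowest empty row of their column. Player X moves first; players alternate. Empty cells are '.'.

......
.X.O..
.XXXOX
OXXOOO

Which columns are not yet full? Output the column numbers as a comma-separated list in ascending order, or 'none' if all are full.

Answer: 0,1,2,3,4,5

Derivation:
col 0: top cell = '.' → open
col 1: top cell = '.' → open
col 2: top cell = '.' → open
col 3: top cell = '.' → open
col 4: top cell = '.' → open
col 5: top cell = '.' → open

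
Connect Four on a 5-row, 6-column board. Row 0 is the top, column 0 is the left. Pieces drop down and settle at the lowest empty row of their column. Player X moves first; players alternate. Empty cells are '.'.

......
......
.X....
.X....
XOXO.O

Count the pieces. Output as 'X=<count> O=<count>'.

X=4 O=3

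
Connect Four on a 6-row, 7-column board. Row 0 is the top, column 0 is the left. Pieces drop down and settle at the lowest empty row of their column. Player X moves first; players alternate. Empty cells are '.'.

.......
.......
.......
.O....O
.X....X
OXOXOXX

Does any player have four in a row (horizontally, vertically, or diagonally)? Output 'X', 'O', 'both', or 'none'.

none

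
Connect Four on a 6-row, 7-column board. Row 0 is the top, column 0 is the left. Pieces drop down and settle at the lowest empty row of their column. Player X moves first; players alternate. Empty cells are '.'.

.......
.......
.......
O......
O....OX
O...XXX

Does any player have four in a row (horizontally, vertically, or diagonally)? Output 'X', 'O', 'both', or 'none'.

none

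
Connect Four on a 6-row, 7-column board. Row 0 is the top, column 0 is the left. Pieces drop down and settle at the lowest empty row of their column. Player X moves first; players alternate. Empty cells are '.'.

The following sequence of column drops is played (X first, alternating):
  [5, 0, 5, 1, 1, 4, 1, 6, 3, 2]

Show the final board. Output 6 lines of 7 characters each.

Answer: .......
.......
.......
.X.....
.X...X.
OOOXOXO

Derivation:
Move 1: X drops in col 5, lands at row 5
Move 2: O drops in col 0, lands at row 5
Move 3: X drops in col 5, lands at row 4
Move 4: O drops in col 1, lands at row 5
Move 5: X drops in col 1, lands at row 4
Move 6: O drops in col 4, lands at row 5
Move 7: X drops in col 1, lands at row 3
Move 8: O drops in col 6, lands at row 5
Move 9: X drops in col 3, lands at row 5
Move 10: O drops in col 2, lands at row 5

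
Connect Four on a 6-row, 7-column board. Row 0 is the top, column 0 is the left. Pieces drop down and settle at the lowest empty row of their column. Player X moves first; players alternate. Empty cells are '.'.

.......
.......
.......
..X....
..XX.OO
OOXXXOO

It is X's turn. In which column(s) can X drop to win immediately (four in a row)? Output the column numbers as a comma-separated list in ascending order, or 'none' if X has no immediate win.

col 0: drop X → no win
col 1: drop X → no win
col 2: drop X → WIN!
col 3: drop X → no win
col 4: drop X → no win
col 5: drop X → no win
col 6: drop X → no win

Answer: 2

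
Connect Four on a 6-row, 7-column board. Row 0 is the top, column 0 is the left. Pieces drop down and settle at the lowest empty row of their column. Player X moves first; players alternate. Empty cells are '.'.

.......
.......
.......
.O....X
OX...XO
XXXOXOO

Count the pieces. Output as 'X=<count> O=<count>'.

X=7 O=6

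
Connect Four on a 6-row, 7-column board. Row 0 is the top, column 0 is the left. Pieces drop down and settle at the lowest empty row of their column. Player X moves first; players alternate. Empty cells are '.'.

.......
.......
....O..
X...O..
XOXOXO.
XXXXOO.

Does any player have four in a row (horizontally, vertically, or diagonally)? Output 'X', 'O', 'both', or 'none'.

X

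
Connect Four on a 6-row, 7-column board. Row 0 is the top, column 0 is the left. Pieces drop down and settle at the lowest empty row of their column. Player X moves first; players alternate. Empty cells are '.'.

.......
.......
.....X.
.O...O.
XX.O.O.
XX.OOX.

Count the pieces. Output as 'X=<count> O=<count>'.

X=6 O=6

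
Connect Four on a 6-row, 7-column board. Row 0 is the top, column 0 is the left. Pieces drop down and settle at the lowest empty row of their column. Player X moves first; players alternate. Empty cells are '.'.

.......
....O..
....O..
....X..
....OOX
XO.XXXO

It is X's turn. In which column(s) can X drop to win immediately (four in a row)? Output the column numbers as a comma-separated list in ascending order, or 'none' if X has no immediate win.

col 0: drop X → no win
col 1: drop X → no win
col 2: drop X → WIN!
col 3: drop X → no win
col 4: drop X → no win
col 5: drop X → no win
col 6: drop X → no win

Answer: 2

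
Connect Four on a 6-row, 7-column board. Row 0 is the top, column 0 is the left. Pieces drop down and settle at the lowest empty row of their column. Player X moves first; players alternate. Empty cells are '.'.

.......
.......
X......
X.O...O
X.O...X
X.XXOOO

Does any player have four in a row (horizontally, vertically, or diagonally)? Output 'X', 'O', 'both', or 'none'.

X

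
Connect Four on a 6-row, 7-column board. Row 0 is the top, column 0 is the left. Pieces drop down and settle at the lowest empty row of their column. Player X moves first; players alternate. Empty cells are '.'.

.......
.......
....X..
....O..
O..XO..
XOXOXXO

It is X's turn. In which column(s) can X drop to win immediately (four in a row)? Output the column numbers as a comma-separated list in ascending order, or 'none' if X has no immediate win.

col 0: drop X → no win
col 1: drop X → no win
col 2: drop X → no win
col 3: drop X → no win
col 4: drop X → no win
col 5: drop X → no win
col 6: drop X → no win

Answer: none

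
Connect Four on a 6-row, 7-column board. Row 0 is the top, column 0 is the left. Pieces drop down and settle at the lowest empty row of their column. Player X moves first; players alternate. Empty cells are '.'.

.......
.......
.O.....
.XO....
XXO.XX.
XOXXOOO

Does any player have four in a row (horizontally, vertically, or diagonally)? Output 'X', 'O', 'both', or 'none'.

none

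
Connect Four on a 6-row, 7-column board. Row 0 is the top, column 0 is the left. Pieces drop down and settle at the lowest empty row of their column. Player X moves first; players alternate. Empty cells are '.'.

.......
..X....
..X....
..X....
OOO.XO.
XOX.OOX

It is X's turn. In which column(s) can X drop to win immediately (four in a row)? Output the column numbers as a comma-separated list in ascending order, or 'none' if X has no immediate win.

col 0: drop X → no win
col 1: drop X → no win
col 2: drop X → WIN!
col 3: drop X → no win
col 4: drop X → no win
col 5: drop X → no win
col 6: drop X → no win

Answer: 2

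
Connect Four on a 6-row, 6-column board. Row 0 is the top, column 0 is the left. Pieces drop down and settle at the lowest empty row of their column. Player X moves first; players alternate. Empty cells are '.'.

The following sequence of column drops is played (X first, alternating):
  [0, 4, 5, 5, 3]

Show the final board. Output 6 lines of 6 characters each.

Move 1: X drops in col 0, lands at row 5
Move 2: O drops in col 4, lands at row 5
Move 3: X drops in col 5, lands at row 5
Move 4: O drops in col 5, lands at row 4
Move 5: X drops in col 3, lands at row 5

Answer: ......
......
......
......
.....O
X..XOX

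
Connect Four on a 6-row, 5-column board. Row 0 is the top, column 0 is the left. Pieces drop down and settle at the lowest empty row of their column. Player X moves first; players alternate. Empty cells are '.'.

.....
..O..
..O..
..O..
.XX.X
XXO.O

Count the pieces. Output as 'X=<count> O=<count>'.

X=5 O=5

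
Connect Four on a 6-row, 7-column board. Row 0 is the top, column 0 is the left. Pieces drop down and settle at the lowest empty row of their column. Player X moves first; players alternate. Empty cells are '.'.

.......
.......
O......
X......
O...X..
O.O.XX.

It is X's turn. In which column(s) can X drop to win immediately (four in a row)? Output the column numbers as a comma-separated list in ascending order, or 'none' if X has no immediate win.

Answer: none

Derivation:
col 0: drop X → no win
col 1: drop X → no win
col 2: drop X → no win
col 3: drop X → no win
col 4: drop X → no win
col 5: drop X → no win
col 6: drop X → no win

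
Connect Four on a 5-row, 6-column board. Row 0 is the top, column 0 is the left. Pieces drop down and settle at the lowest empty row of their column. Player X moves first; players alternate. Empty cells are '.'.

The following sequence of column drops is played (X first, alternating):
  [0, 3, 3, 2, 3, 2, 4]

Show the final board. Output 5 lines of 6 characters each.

Move 1: X drops in col 0, lands at row 4
Move 2: O drops in col 3, lands at row 4
Move 3: X drops in col 3, lands at row 3
Move 4: O drops in col 2, lands at row 4
Move 5: X drops in col 3, lands at row 2
Move 6: O drops in col 2, lands at row 3
Move 7: X drops in col 4, lands at row 4

Answer: ......
......
...X..
..OX..
X.OOX.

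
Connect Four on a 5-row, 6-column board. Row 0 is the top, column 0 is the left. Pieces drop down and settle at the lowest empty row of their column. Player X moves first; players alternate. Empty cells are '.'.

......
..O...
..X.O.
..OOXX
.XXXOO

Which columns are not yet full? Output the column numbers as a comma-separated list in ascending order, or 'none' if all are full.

col 0: top cell = '.' → open
col 1: top cell = '.' → open
col 2: top cell = '.' → open
col 3: top cell = '.' → open
col 4: top cell = '.' → open
col 5: top cell = '.' → open

Answer: 0,1,2,3,4,5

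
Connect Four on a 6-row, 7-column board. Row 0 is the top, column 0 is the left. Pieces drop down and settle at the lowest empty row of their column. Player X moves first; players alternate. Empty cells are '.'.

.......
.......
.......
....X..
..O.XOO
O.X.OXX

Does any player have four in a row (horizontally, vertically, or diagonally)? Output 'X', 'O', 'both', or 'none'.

none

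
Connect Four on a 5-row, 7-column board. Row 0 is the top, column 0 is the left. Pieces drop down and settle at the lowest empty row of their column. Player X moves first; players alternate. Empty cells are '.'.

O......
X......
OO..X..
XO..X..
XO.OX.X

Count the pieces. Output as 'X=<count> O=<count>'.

X=7 O=6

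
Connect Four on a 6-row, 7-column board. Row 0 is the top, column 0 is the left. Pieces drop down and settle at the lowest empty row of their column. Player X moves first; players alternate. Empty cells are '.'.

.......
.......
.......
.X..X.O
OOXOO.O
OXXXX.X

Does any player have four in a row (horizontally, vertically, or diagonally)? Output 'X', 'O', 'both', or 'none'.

X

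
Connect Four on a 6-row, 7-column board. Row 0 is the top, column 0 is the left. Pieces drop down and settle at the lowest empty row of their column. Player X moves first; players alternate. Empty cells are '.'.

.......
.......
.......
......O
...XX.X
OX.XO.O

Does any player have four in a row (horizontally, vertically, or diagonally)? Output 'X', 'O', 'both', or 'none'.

none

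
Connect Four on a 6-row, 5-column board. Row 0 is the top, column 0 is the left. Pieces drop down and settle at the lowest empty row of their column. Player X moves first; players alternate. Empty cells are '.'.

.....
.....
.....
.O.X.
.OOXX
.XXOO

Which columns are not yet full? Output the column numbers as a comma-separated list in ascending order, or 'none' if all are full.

Answer: 0,1,2,3,4

Derivation:
col 0: top cell = '.' → open
col 1: top cell = '.' → open
col 2: top cell = '.' → open
col 3: top cell = '.' → open
col 4: top cell = '.' → open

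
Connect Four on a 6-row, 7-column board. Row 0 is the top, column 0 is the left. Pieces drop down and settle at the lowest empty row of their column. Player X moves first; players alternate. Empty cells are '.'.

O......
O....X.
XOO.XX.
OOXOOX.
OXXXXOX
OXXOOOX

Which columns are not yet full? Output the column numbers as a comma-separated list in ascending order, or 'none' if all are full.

Answer: 1,2,3,4,5,6

Derivation:
col 0: top cell = 'O' → FULL
col 1: top cell = '.' → open
col 2: top cell = '.' → open
col 3: top cell = '.' → open
col 4: top cell = '.' → open
col 5: top cell = '.' → open
col 6: top cell = '.' → open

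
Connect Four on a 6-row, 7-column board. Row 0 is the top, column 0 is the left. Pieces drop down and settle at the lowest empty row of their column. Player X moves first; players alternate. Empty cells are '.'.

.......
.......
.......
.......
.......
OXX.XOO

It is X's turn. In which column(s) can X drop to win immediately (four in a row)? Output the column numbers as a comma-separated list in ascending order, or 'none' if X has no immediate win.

Answer: 3

Derivation:
col 0: drop X → no win
col 1: drop X → no win
col 2: drop X → no win
col 3: drop X → WIN!
col 4: drop X → no win
col 5: drop X → no win
col 6: drop X → no win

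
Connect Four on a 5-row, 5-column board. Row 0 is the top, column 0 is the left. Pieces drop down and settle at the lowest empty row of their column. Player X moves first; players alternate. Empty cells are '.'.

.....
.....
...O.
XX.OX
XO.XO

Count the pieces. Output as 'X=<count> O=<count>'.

X=5 O=4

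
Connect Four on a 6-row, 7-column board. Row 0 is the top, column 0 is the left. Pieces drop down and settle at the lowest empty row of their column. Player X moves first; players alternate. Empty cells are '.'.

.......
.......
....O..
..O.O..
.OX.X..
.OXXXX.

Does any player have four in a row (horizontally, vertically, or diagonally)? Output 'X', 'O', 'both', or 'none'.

X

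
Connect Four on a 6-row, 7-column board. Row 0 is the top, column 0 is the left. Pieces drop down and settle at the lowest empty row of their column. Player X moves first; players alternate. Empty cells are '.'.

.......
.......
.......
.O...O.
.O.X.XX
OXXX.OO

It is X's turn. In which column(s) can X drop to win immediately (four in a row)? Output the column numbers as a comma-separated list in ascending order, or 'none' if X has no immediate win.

Answer: 4

Derivation:
col 0: drop X → no win
col 1: drop X → no win
col 2: drop X → no win
col 3: drop X → no win
col 4: drop X → WIN!
col 5: drop X → no win
col 6: drop X → no win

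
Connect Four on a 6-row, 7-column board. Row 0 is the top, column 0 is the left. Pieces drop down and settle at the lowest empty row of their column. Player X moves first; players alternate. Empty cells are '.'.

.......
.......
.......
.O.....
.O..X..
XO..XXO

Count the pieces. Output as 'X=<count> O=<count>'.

X=4 O=4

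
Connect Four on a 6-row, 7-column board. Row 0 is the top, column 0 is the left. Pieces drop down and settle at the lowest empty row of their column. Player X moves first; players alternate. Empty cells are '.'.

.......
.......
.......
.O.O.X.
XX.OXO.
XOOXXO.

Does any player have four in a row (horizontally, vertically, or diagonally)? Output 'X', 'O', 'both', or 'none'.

none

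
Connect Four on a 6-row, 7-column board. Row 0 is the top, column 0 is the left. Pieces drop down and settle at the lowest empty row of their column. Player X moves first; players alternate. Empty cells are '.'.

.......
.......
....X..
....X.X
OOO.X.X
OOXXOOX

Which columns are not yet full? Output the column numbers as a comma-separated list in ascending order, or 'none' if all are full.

Answer: 0,1,2,3,4,5,6

Derivation:
col 0: top cell = '.' → open
col 1: top cell = '.' → open
col 2: top cell = '.' → open
col 3: top cell = '.' → open
col 4: top cell = '.' → open
col 5: top cell = '.' → open
col 6: top cell = '.' → open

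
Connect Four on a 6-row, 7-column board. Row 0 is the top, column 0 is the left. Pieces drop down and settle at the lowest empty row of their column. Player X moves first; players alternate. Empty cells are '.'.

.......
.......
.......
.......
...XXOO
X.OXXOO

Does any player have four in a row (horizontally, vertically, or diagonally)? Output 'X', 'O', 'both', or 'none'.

none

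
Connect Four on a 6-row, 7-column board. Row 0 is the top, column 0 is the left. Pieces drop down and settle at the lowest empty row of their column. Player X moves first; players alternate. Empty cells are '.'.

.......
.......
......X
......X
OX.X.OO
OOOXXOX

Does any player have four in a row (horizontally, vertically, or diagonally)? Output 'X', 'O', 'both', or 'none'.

none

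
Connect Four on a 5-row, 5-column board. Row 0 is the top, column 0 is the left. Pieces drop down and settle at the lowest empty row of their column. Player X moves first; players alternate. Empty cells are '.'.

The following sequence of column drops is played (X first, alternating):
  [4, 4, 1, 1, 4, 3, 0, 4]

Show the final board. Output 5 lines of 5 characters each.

Move 1: X drops in col 4, lands at row 4
Move 2: O drops in col 4, lands at row 3
Move 3: X drops in col 1, lands at row 4
Move 4: O drops in col 1, lands at row 3
Move 5: X drops in col 4, lands at row 2
Move 6: O drops in col 3, lands at row 4
Move 7: X drops in col 0, lands at row 4
Move 8: O drops in col 4, lands at row 1

Answer: .....
....O
....X
.O..O
XX.OX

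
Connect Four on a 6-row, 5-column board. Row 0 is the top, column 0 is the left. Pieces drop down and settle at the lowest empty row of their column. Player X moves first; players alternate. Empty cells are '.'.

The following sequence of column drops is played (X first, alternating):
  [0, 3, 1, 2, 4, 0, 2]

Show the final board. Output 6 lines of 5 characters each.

Move 1: X drops in col 0, lands at row 5
Move 2: O drops in col 3, lands at row 5
Move 3: X drops in col 1, lands at row 5
Move 4: O drops in col 2, lands at row 5
Move 5: X drops in col 4, lands at row 5
Move 6: O drops in col 0, lands at row 4
Move 7: X drops in col 2, lands at row 4

Answer: .....
.....
.....
.....
O.X..
XXOOX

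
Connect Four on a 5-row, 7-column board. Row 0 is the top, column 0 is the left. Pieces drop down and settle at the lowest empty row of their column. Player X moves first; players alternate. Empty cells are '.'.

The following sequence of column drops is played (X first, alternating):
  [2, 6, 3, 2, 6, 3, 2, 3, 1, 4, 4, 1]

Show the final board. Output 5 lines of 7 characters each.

Answer: .......
.......
..XO...
.OOOX.X
.XXXO.O

Derivation:
Move 1: X drops in col 2, lands at row 4
Move 2: O drops in col 6, lands at row 4
Move 3: X drops in col 3, lands at row 4
Move 4: O drops in col 2, lands at row 3
Move 5: X drops in col 6, lands at row 3
Move 6: O drops in col 3, lands at row 3
Move 7: X drops in col 2, lands at row 2
Move 8: O drops in col 3, lands at row 2
Move 9: X drops in col 1, lands at row 4
Move 10: O drops in col 4, lands at row 4
Move 11: X drops in col 4, lands at row 3
Move 12: O drops in col 1, lands at row 3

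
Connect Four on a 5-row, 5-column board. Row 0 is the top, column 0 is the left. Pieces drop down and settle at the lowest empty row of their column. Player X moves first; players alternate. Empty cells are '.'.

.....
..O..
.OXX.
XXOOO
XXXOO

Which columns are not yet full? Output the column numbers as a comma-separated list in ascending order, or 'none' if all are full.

Answer: 0,1,2,3,4

Derivation:
col 0: top cell = '.' → open
col 1: top cell = '.' → open
col 2: top cell = '.' → open
col 3: top cell = '.' → open
col 4: top cell = '.' → open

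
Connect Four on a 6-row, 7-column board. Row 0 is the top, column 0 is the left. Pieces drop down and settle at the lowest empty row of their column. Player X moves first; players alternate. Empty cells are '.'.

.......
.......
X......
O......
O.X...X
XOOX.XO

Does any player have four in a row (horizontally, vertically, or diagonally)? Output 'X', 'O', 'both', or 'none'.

none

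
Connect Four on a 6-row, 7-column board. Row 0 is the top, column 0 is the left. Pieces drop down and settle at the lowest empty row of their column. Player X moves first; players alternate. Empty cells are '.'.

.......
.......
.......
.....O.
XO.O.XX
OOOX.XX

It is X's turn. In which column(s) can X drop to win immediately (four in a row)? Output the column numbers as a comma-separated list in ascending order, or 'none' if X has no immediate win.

col 0: drop X → no win
col 1: drop X → no win
col 2: drop X → no win
col 3: drop X → no win
col 4: drop X → WIN!
col 5: drop X → no win
col 6: drop X → no win

Answer: 4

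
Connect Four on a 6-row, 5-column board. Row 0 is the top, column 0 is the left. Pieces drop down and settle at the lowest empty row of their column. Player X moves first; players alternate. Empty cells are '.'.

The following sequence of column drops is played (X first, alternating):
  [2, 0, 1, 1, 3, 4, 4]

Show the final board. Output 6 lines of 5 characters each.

Move 1: X drops in col 2, lands at row 5
Move 2: O drops in col 0, lands at row 5
Move 3: X drops in col 1, lands at row 5
Move 4: O drops in col 1, lands at row 4
Move 5: X drops in col 3, lands at row 5
Move 6: O drops in col 4, lands at row 5
Move 7: X drops in col 4, lands at row 4

Answer: .....
.....
.....
.....
.O..X
OXXXO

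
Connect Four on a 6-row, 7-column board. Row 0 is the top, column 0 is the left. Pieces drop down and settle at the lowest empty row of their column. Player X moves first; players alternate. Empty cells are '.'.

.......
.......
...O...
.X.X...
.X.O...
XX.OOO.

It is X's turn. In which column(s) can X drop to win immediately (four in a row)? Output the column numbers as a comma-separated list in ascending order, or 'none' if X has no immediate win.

Answer: 1

Derivation:
col 0: drop X → no win
col 1: drop X → WIN!
col 2: drop X → no win
col 3: drop X → no win
col 4: drop X → no win
col 5: drop X → no win
col 6: drop X → no win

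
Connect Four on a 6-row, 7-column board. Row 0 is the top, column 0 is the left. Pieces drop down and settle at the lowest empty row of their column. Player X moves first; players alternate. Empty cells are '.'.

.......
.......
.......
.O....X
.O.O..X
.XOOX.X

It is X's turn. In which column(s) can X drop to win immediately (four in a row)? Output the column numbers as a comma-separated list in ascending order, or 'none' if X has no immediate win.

col 0: drop X → no win
col 1: drop X → no win
col 2: drop X → no win
col 3: drop X → no win
col 4: drop X → no win
col 5: drop X → no win
col 6: drop X → WIN!

Answer: 6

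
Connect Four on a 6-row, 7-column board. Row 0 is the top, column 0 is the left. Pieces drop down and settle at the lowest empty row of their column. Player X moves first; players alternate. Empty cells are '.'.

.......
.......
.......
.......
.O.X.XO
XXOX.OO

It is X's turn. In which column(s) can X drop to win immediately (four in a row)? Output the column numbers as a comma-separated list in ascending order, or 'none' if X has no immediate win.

Answer: none

Derivation:
col 0: drop X → no win
col 1: drop X → no win
col 2: drop X → no win
col 3: drop X → no win
col 4: drop X → no win
col 5: drop X → no win
col 6: drop X → no win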